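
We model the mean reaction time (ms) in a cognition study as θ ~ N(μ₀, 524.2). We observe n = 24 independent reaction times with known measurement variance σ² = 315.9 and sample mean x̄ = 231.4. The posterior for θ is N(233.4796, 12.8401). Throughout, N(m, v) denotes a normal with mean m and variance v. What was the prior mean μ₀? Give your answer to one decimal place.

With known observation variance, the Normal–Normal posterior has precision τ_n = τ₀ + n/σ² and mean μ_n = (τ₀μ₀ + (n/σ²)x̄)/τ_n.
Here τ₀ = 1/524.2 = 0.001908 and τ_data = 24/315.9 = 0.075973, so τ_n = 0.077881.
Rearranging for μ₀: μ₀ = (μ_n·τ_n − τ_data·x̄)/τ₀ = (233.4796·0.077881 − 0.075973·231.4) / 0.001908 = 0.603473/0.001908 ≈ 316.3.

μ₀ = 316.3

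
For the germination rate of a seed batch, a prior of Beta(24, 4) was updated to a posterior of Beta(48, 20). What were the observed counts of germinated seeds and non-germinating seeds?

24 germinated seeds and 16 non-germinating seeds

Beta is conjugate to the binomial likelihood: posterior = Beta(α+s, β+f).
So s = 48 − 24 = 24 and f = 20 − 4 = 16.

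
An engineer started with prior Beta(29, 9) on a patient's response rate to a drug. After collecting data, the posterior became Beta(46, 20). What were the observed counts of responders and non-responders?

Under Beta–binomial conjugacy the posterior parameters are (a+s, b+f).
Match parameters: s=46−29=17, f=20−9=11.

17 responders and 11 non-responders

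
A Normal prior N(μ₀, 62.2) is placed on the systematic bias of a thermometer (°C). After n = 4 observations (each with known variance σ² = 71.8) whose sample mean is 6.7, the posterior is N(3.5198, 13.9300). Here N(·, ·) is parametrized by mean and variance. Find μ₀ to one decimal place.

The posterior mean is a precision-weighted average: μ_n = (τ₀μ₀ + τ_data·x̄)/(τ₀+τ_data), with τ₀=1/σ₀² and τ_data=n/σ².
Here τ₀ = 1/62.2 = 0.016077 and τ_data = 4/71.8 = 0.055710, so τ_n = 0.071787.
Rearranging for μ₀: μ₀ = (μ_n·τ_n − τ_data·x̄)/τ₀ = (3.5198·0.071787 − 0.055710·6.7) / 0.016077 = -0.120581/0.016077 ≈ -7.5.

μ₀ = -7.5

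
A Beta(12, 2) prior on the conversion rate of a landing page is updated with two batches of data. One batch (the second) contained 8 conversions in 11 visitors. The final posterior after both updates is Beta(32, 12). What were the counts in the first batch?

Because Beta–binomial updating is additive in the counts, the combined data contributed (α_post−α_prior, β_post−β_prior) successes and failures.
Total across both batches: 32−12=20 conversions, 12−2=10 bounces.
Subtract the second batch: 20−8=12 conversions and 10−3=7 bounces.

12 conversions and 7 bounces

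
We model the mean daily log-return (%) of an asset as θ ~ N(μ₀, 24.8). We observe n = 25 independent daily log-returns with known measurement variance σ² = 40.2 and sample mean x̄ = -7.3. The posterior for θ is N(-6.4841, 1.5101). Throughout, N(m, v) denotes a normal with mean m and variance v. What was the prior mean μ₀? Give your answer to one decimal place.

μ₀ = 6.1

The posterior mean is a precision-weighted average: μ_n = (τ₀μ₀ + τ_data·x̄)/(τ₀+τ_data), with τ₀=1/σ₀² and τ_data=n/σ².
Here τ₀ = 1/24.8 = 0.040323 and τ_data = 25/40.2 = 0.621891, so τ_n = 0.662214.
Rearranging for μ₀: μ₀ = (μ_n·τ_n − τ_data·x̄)/τ₀ = (-6.4841·0.662214 − 0.621891·-7.3) / 0.040323 = 0.245943/0.040323 ≈ 6.1.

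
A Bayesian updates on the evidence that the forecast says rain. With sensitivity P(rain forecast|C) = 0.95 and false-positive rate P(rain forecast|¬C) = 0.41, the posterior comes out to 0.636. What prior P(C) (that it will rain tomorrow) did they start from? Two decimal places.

P(C) = 0.43

Bayes' rule in odds form gives O(C|E) = O(C)·[P(E|C)/P(E|¬C)], hence O(C) = O(C|E)/LR.
Posterior odds = 0.636/(1−0.636) = 1.7473. LR = 0.95/0.41 = 2.3171.
Prior odds = 1.7473/2.3171 = 0.7541, so P(C) = 0.7541/(1+0.7541) ≈ 0.43.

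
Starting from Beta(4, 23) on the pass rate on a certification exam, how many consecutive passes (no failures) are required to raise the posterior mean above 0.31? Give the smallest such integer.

k = 7

After k passes and 0 failures the posterior is Beta(4+k, 23), with mean (4+k)/(4+23+k).
Set (4+k)/(27+k) > 0.31 and solve: k > (0.31·27 − 4)/(1 − 0.31) = 6.333.
The smallest integer exceeding 6.333 is 7.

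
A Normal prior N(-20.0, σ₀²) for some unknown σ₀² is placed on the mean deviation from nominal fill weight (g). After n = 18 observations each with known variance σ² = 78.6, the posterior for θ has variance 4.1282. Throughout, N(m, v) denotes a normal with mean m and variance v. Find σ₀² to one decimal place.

For the Normal–Normal model with known σ², precisions add: τ_n = τ₀ + n/σ².
So 1/σ₀² = 1/4.1282 − 18/78.6 = 0.242236 − 0.229008 = 0.013228.
Hence σ₀² = 1/0.013228 ≈ 75.6.

σ₀² = 75.6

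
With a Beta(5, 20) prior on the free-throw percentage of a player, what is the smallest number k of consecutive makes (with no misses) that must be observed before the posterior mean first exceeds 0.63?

k = 30

After k makes and 0 misses the posterior is Beta(5+k, 20), with mean (5+k)/(5+20+k).
Set (5+k)/(25+k) > 0.63 and solve: k > (0.63·25 − 5)/(1 − 0.63) = 29.054.
The smallest integer exceeding 29.054 is 30, and checking k=30: (35)/(55) = 0.6364 > 0.63.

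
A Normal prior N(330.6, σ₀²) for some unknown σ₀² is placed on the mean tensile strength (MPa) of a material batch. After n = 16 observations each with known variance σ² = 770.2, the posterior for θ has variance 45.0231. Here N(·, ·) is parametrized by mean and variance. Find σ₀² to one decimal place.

σ₀² = 695.9

For the Normal–Normal model with known σ², precisions add: τ_n = τ₀ + n/σ².
So 1/σ₀² = 1/45.0231 − 16/770.2 = 0.022211 − 0.020774 = 0.001437.
Hence σ₀² = 1/0.001437 ≈ 695.9.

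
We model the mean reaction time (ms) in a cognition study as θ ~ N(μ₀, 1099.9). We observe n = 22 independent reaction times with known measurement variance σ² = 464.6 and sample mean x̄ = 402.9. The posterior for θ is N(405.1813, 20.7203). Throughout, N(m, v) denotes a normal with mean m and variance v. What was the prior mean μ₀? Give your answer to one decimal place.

The posterior mean is a precision-weighted average: μ_n = (τ₀μ₀ + τ_data·x̄)/(τ₀+τ_data), with τ₀=1/σ₀² and τ_data=n/σ².
Here τ₀ = 1/1099.9 = 0.000909 and τ_data = 22/464.6 = 0.047353, so τ_n = 0.048262.
Rearranging for μ₀: μ₀ = (μ_n·τ_n − τ_data·x̄)/τ₀ = (405.1813·0.048262 − 0.047353·402.9) / 0.000909 = 0.476336/0.000909 ≈ 524.0.

μ₀ = 524.0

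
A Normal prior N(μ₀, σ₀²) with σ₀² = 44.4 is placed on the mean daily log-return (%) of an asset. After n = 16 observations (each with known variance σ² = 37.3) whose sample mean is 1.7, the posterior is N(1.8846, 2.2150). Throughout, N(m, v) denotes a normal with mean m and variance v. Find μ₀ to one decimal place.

The posterior mean is a precision-weighted average: μ_n = (τ₀μ₀ + τ_data·x̄)/(τ₀+τ_data), with τ₀=1/σ₀² and τ_data=n/σ².
Here τ₀ = 1/44.4 = 0.022523 and τ_data = 16/37.3 = 0.428954, so τ_n = 0.451477.
Rearranging for μ₀: μ₀ = (μ_n·τ_n − τ_data·x̄)/τ₀ = (1.8846·0.451477 − 0.428954·1.7) / 0.022523 = 0.121632/0.022523 ≈ 5.4.

μ₀ = 5.4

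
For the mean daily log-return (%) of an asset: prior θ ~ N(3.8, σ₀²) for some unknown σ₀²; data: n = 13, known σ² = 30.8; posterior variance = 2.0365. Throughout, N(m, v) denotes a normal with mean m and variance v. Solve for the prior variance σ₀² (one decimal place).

Posterior precision equals prior precision plus data precision: 1/σ_n² = 1/σ₀² + n/σ².
So 1/σ₀² = 1/2.0365 − 13/30.8 = 0.491039 − 0.422078 = 0.068961.
Hence σ₀² = 1/0.068961 ≈ 14.5.

σ₀² = 14.5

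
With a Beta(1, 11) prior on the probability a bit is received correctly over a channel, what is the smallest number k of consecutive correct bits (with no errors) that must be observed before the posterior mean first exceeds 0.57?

k = 14

After k correct bits and 0 errors the posterior is Beta(1+k, 11), with mean (1+k)/(1+11+k).
Set (1+k)/(12+k) > 0.57 and solve: k > (0.57·12 − 1)/(1 − 0.57) = 13.581.
The smallest integer exceeding 13.581 is 14, and checking k=14: (15)/(26) = 0.5769 > 0.57.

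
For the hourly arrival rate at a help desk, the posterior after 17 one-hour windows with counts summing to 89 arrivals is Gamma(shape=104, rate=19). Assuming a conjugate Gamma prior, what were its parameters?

Gamma(shape=15, rate=2)

A Gamma(α, β) prior (rate parametrization) on a Poisson rate with n observations summing to S gives posterior Gamma(α+S, β+n).
So α = 104 − 89 = 15 and β = 19 − 17 = 2.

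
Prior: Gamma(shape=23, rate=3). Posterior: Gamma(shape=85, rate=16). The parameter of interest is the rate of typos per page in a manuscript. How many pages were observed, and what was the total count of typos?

A Gamma(α, β) prior (rate parametrization) on a Poisson rate with n observations summing to S gives posterior Gamma(α+S, β+n).
Matching: Σxᵢ = 85 − 23 = 62 and n = 16 − 3 = 13.

n = 13 pages with total 62 typos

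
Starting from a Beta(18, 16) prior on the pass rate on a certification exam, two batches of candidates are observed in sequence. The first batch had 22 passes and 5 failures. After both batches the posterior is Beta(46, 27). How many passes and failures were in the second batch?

Because Beta–binomial updating is additive in the counts, the combined data contributed (α_post−α_prior, β_post−β_prior) successes and failures.
Total across both batches: 46−18=28 passes, 27−16=11 failures.
Subtract the first batch: 28−22=6 passes and 11−5=6 failures.

6 passes and 6 failures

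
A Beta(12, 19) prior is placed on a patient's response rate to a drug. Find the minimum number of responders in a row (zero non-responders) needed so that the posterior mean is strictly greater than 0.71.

k = 35

After k responders and 0 non-responders the posterior is Beta(12+k, 19), with mean (12+k)/(12+19+k).
Set (12+k)/(31+k) > 0.71 and solve: k > (0.71·31 − 12)/(1 − 0.71) = 34.517.
The smallest integer exceeding 34.517 is 35.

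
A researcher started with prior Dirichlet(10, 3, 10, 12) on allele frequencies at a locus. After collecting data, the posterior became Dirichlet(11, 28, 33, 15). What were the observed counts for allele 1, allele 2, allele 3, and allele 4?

counts (1, 25, 23, 3)

For a Dirichlet(α) prior with multinomial counts c, the posterior is Dirichlet(α + c) componentwise.
Counts are posterior − prior componentwise: 11−10=1, 28−3=25, 33−10=23, 15−12=3.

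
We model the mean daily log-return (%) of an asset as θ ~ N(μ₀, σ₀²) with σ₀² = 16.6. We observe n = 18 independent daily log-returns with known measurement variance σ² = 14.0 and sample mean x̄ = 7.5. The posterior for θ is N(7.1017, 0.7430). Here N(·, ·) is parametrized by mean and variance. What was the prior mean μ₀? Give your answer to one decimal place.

With known observation variance, the Normal–Normal posterior has precision τ_n = τ₀ + n/σ² and mean μ_n = (τ₀μ₀ + (n/σ²)x̄)/τ_n.
Here τ₀ = 1/16.6 = 0.060241 and τ_data = 18/14.0 = 1.285714, so τ_n = 1.345955.
Rearranging for μ₀: μ₀ = (μ_n·τ_n − τ_data·x̄)/τ₀ = (7.1017·1.345955 − 1.285714·7.5) / 0.060241 = -0.084286/0.060241 ≈ -1.4.

μ₀ = -1.4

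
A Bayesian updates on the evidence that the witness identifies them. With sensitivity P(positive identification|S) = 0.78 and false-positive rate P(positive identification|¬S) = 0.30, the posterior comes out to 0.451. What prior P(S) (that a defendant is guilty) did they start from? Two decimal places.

Bayes' rule in odds form gives O(S|E) = O(S)·[P(E|S)/P(E|¬S)], hence O(S) = O(S|E)/LR.
Posterior odds = 0.451/(1−0.451) = 0.8215. LR = 0.78/0.30 = 2.6000.
Prior odds = 0.8215/2.6000 = 0.3160, so P(S) = 0.3160/(1+0.3160) ≈ 0.24.

P(S) = 0.24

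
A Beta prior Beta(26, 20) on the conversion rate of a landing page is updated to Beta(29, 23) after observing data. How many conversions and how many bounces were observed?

Beta is conjugate to the binomial likelihood: posterior = Beta(a+s, b+f).
Match parameters: s=29−26=3, f=23−20=3.

3 conversions and 3 bounces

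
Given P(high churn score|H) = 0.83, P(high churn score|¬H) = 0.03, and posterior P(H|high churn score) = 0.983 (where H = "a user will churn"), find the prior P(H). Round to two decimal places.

P(H) = 0.68

In odds form, posterior odds = prior odds × likelihood ratio, so prior odds = posterior odds ÷ LR.
Posterior odds = 0.983/(1−0.983) = 57.8235. LR = 0.83/0.03 = 27.6667.
Prior odds = 57.8235/27.6667 = 2.0900, so P(H) = 2.0900/(1+2.0900) ≈ 0.68.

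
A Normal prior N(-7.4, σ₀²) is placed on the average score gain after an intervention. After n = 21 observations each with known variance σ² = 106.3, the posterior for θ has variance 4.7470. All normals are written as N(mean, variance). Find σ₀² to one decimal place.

Posterior precision equals prior precision plus data precision: 1/σ_n² = 1/σ₀² + n/σ².
So 1/σ₀² = 1/4.7470 − 21/106.3 = 0.210659 − 0.197554 = 0.013105.
Hence σ₀² = 1/0.013105 ≈ 76.3.

σ₀² = 76.3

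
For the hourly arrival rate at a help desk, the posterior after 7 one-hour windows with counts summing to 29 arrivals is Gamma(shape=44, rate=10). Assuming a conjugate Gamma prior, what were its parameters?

A Gamma(α, β) prior (rate parametrization) on a Poisson rate with n observations summing to S gives posterior Gamma(α+S, β+n).
So α = 44 − 29 = 15 and β = 10 − 7 = 3.

Gamma(shape=15, rate=3)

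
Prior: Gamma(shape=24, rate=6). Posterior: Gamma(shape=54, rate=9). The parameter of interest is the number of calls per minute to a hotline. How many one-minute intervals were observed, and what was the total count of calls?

n = 3 one-minute intervals with total 30 calls

A Gamma(α, β) prior (rate parametrization) on a Poisson rate with n observations summing to S gives posterior Gamma(α+S, β+n).
Matching: Σxᵢ = 54 − 24 = 30 and n = 9 − 6 = 3.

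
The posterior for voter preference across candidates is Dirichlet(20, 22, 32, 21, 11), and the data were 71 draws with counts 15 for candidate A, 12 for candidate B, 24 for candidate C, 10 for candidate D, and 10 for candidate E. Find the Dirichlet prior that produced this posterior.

Dirichlet(5, 10, 8, 11, 1)

For a Dirichlet(α) prior with multinomial counts c, the posterior is Dirichlet(α + c) componentwise.
Subtract each count from the matching posterior parameter: 20−15=5, 22−12=10, 32−24=8, 21−10=11, 11−10=1.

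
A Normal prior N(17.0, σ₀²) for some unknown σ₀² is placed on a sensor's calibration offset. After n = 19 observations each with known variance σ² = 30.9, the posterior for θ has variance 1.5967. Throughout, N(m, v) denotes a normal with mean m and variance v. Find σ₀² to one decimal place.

Posterior precision equals prior precision plus data precision: 1/σ_n² = 1/σ₀² + n/σ².
So 1/σ₀² = 1/1.5967 − 19/30.9 = 0.626292 − 0.614887 = 0.011405.
Hence σ₀² = 1/0.011405 ≈ 87.7.

σ₀² = 87.7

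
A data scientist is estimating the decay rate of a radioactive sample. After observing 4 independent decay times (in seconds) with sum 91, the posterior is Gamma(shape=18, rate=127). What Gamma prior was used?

Gamma(shape=14, rate=36)

Gamma–exponential conjugacy: posterior shape = α + n, posterior rate = β + Σtᵢ.
So α = 18 − 4 = 14 and β = 127 − 91 = 36.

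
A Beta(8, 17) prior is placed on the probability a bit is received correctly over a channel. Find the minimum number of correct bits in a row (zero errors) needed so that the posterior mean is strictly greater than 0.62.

k = 20

After k correct bits and 0 errors the posterior is Beta(8+k, 17), with mean (8+k)/(8+17+k).
Set (8+k)/(25+k) > 0.62 and solve: k > (0.62·25 − 8)/(1 − 0.62) = 19.737.
The smallest integer exceeding 19.737 is 20, and checking k=20: (28)/(45) = 0.6222 > 0.62.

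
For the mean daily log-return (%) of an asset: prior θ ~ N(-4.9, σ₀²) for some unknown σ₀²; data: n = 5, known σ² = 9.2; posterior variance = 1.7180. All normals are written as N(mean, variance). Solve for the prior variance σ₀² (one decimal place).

σ₀² = 25.9

Posterior precision equals prior precision plus data precision: 1/σ_n² = 1/σ₀² + n/σ².
So 1/σ₀² = 1/1.7180 − 5/9.2 = 0.582072 − 0.543478 = 0.038594.
Hence σ₀² = 1/0.038594 ≈ 25.9.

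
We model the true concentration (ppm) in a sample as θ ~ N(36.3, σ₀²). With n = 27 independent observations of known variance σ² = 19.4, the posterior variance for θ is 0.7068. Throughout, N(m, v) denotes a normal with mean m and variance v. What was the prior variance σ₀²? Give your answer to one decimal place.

Posterior precision equals prior precision plus data precision: 1/σ_n² = 1/σ₀² + n/σ².
So 1/σ₀² = 1/0.7068 − 27/19.4 = 1.414827 − 1.391753 = 0.023074.
Hence σ₀² = 1/0.023074 ≈ 43.3.

σ₀² = 43.3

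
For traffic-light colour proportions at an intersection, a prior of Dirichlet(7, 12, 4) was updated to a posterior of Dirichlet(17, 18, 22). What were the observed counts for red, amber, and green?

For a Dirichlet(α) prior with multinomial counts c, the posterior is Dirichlet(α + c) componentwise.
Counts are posterior − prior componentwise: 17−7=10, 18−12=6, 22−4=18.

counts (10, 6, 18)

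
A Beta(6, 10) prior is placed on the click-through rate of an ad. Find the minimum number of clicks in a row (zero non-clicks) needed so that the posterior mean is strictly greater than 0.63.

k = 12

After k clicks and 0 non-clicks the posterior is Beta(6+k, 10), with mean (6+k)/(6+10+k).
Set (6+k)/(16+k) > 0.63 and solve: k > (0.63·16 − 6)/(1 − 0.63) = 11.027.
The smallest integer exceeding 11.027 is 12, and checking k=12: (18)/(28) = 0.6429 > 0.63.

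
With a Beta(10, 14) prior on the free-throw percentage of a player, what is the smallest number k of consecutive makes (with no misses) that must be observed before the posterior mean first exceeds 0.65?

k = 17

After k makes and 0 misses the posterior is Beta(10+k, 14), with mean (10+k)/(10+14+k).
Set (10+k)/(24+k) > 0.65 and solve: k > (0.65·24 − 10)/(1 − 0.65) = 16.000.
The smallest integer exceeding 16.000 is 17, and checking k=17: (27)/(41) = 0.6585 > 0.65.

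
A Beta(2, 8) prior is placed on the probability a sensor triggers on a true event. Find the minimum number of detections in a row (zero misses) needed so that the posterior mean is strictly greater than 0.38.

k = 3

After k detections and 0 misses the posterior is Beta(2+k, 8), with mean (2+k)/(2+8+k).
Set (2+k)/(10+k) > 0.38 and solve: k > (0.38·10 − 2)/(1 − 0.38) = 2.903.
The smallest integer exceeding 2.903 is 3, and checking k=3: (5)/(13) = 0.3846 > 0.38.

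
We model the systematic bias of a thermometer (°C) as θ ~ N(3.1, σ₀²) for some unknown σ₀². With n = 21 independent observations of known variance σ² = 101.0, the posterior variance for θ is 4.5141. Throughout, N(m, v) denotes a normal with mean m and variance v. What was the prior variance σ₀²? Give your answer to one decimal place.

Posterior precision equals prior precision plus data precision: 1/σ_n² = 1/σ₀² + n/σ².
So 1/σ₀² = 1/4.5141 − 21/101.0 = 0.221528 − 0.207921 = 0.013607.
Hence σ₀² = 1/0.013607 ≈ 73.5.

σ₀² = 73.5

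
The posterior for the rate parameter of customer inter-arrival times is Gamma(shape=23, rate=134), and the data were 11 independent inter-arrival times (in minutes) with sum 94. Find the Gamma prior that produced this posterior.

Gamma(shape=12, rate=40)

For an exponential likelihood with a Gamma(α, β) prior on the rate, n observations with total T give posterior Gamma(α+n, β+T).
So α = 23 − 11 = 12 and β = 134 − 94 = 40.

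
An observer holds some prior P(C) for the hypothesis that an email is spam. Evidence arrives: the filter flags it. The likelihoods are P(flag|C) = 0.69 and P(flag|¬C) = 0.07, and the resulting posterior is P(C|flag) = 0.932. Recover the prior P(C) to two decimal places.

P(C) = 0.58

Bayes' rule in odds form gives O(C|E) = O(C)·[P(E|C)/P(E|¬C)], hence O(C) = O(C|E)/LR.
Posterior odds = 0.932/(1−0.932) = 13.7059. LR = 0.69/0.07 = 9.8571.
Prior odds = 13.7059/9.8571 = 1.3905, so P(C) = 1.3905/(1+1.3905) ≈ 0.58.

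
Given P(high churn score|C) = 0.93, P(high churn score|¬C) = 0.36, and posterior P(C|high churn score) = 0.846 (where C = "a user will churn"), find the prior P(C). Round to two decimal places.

P(C) = 0.68

In odds form, posterior odds = prior odds × likelihood ratio, so prior odds = posterior odds ÷ LR.
Posterior odds = 0.846/(1−0.846) = 5.4935. LR = 0.93/0.36 = 2.5833.
Prior odds = 5.4935/2.5833 = 2.1265, so P(C) = 2.1265/(1+2.1265) ≈ 0.68.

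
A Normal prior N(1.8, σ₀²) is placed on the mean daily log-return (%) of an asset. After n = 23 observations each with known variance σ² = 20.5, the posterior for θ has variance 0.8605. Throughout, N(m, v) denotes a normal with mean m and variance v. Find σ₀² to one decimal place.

Posterior precision equals prior precision plus data precision: 1/σ_n² = 1/σ₀² + n/σ².
So 1/σ₀² = 1/0.8605 − 23/20.5 = 1.162115 − 1.121951 = 0.040164.
Hence σ₀² = 1/0.040164 ≈ 24.9.

σ₀² = 24.9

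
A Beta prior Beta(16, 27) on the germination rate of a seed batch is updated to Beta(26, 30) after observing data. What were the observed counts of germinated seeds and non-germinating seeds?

Beta is conjugate to the binomial likelihood: posterior = Beta(α+s, β+f).
So s = 26 − 16 = 10 and f = 30 − 27 = 3.

10 germinated seeds and 3 non-germinating seeds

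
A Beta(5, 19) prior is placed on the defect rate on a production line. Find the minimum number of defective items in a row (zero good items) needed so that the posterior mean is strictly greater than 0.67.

k = 34

After k defective items and 0 good items the posterior is Beta(5+k, 19), with mean (5+k)/(5+19+k).
Set (5+k)/(24+k) > 0.67 and solve: k > (0.67·24 − 5)/(1 − 0.67) = 33.576.
The smallest integer exceeding 33.576 is 34, and checking k=34: (39)/(58) = 0.6724 > 0.67.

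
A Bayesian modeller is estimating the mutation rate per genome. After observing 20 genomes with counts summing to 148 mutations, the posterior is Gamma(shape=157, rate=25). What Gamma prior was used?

A Gamma(α, β) prior (rate parametrization) on a Poisson rate with n observations summing to S gives posterior Gamma(α+S, β+n).
So α = 157 − 148 = 9 and β = 25 − 20 = 5.

Gamma(shape=9, rate=5)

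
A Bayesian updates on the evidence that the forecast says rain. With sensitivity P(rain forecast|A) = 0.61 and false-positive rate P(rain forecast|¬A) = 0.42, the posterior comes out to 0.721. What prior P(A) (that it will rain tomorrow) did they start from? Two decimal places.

P(A) = 0.64

Bayes' rule in odds form gives O(A|E) = O(A)·[P(E|A)/P(E|¬A)], hence O(A) = O(A|E)/LR.
Posterior odds = 0.721/(1−0.721) = 2.5842. LR = 0.61/0.42 = 1.4524.
Prior odds = 2.5842/1.4524 = 1.7793, so P(A) = 1.7793/(1+1.7793) ≈ 0.64.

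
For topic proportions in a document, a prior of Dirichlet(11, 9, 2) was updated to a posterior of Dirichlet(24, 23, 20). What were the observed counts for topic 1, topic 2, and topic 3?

counts (13, 14, 18)

For a Dirichlet(α) prior with multinomial counts c, the posterior is Dirichlet(α + c) componentwise.
Counts are posterior − prior componentwise: 24−11=13, 23−9=14, 20−2=18.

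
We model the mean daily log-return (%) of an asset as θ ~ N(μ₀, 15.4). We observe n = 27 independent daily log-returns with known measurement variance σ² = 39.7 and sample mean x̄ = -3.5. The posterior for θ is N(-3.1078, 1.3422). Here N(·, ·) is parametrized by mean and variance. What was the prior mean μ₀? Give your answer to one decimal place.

μ₀ = 1.0

With known observation variance, the Normal–Normal posterior has precision τ_n = τ₀ + n/σ² and mean μ_n = (τ₀μ₀ + (n/σ²)x̄)/τ_n.
Here τ₀ = 1/15.4 = 0.064935 and τ_data = 27/39.7 = 0.680101, so τ_n = 0.745036.
Rearranging for μ₀: μ₀ = (μ_n·τ_n − τ_data·x̄)/τ₀ = (-3.1078·0.745036 − 0.680101·-3.5) / 0.064935 = 0.064931/0.064935 ≈ 1.0.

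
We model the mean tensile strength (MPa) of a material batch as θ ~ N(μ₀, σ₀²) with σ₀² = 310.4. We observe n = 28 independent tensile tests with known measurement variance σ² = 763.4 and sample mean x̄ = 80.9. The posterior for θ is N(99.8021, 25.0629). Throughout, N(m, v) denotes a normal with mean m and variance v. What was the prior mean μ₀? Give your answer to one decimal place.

The posterior mean is a precision-weighted average: μ_n = (τ₀μ₀ + τ_data·x̄)/(τ₀+τ_data), with τ₀=1/σ₀² and τ_data=n/σ².
Here τ₀ = 1/310.4 = 0.003222 and τ_data = 28/763.4 = 0.036678, so τ_n = 0.039900.
Rearranging for μ₀: μ₀ = (μ_n·τ_n − τ_data·x̄)/τ₀ = (99.8021·0.039900 − 0.036678·80.9) / 0.003222 = 1.014854/0.003222 ≈ 315.0.

μ₀ = 315.0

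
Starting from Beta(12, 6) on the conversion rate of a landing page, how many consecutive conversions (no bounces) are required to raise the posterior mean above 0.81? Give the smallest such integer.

After k conversions and 0 bounces the posterior is Beta(12+k, 6), with mean (12+k)/(12+6+k).
Set (12+k)/(18+k) > 0.81 and solve: k > (0.81·18 − 12)/(1 − 0.81) = 13.579.
The smallest integer exceeding 13.579 is 14, and checking k=14: (26)/(32) = 0.8125 > 0.81.

k = 14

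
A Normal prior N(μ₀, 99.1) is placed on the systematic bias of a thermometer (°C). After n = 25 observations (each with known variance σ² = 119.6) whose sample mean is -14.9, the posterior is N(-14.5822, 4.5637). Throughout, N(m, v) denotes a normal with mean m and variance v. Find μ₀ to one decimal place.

μ₀ = -8.0

With known observation variance, the Normal–Normal posterior has precision τ_n = τ₀ + n/σ² and mean μ_n = (τ₀μ₀ + (n/σ²)x̄)/τ_n.
Here τ₀ = 1/99.1 = 0.010091 and τ_data = 25/119.6 = 0.209030, so τ_n = 0.219121.
Rearranging for μ₀: μ₀ = (μ_n·τ_n − τ_data·x̄)/τ₀ = (-14.5822·0.219121 − 0.209030·-14.9) / 0.010091 = -0.080719/0.010091 ≈ -8.0.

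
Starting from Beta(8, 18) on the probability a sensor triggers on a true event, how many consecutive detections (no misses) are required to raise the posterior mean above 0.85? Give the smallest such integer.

k = 95

After k detections and 0 misses the posterior is Beta(8+k, 18), with mean (8+k)/(8+18+k).
Set (8+k)/(26+k) > 0.85 and solve: k > (0.85·26 − 8)/(1 − 0.85) = 94.000.
The smallest integer exceeding 94.000 is 95.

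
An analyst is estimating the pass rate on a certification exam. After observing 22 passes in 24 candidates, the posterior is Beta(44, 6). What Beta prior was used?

Under Beta–binomial conjugacy the posterior parameters are (a+s, b+f).
So a = 44 − 22 = 22 and b = 6 − 2 = 4.

Beta(22, 4)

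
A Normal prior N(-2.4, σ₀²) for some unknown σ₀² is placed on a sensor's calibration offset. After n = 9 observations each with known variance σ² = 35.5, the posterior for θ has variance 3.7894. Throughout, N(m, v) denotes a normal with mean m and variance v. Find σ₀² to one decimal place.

σ₀² = 96.4

Posterior precision equals prior precision plus data precision: 1/σ_n² = 1/σ₀² + n/σ².
So 1/σ₀² = 1/3.7894 − 9/35.5 = 0.263894 − 0.253521 = 0.010373.
Hence σ₀² = 1/0.010373 ≈ 96.4.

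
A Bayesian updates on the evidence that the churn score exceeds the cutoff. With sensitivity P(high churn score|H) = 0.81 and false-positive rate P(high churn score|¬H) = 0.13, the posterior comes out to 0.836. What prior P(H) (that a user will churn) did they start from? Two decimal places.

P(H) = 0.45

Bayes' rule in odds form gives O(H|E) = O(H)·[P(E|H)/P(E|¬H)], hence O(H) = O(H|E)/LR.
Posterior odds = 0.836/(1−0.836) = 5.0976. LR = 0.81/0.13 = 6.2308.
Prior odds = 5.0976/6.2308 = 0.8181, so P(H) = 0.8181/(1+0.8181) ≈ 0.45.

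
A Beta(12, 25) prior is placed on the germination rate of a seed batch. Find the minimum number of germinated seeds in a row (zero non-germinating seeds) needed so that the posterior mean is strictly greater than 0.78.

After k germinated seeds and 0 non-germinating seeds the posterior is Beta(12+k, 25), with mean (12+k)/(12+25+k).
Set (12+k)/(37+k) > 0.78 and solve: k > (0.78·37 − 12)/(1 − 0.78) = 76.636.
The smallest integer exceeding 76.636 is 77.

k = 77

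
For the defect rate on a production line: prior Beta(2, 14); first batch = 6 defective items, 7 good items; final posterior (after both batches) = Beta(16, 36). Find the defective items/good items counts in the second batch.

8 defective items and 15 good items

Because Beta–binomial updating is additive in the counts, the combined data contributed (α_post−α_prior, β_post−β_prior) successes and failures.
Total across both batches: 16−2=14 defective items, 36−14=22 good items.
Subtract the first batch: 14−6=8 defective items and 22−7=15 good items.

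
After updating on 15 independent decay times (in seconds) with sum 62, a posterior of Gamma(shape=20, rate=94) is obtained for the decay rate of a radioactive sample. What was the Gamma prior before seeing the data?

Gamma–exponential conjugacy: posterior shape = α + n, posterior rate = β + Σtᵢ.
So α = 20 − 15 = 5 and β = 94 − 62 = 32.

Gamma(shape=5, rate=32)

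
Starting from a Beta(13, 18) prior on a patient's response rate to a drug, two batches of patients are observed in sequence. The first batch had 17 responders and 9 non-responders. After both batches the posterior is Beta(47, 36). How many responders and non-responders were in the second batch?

17 responders and 9 non-responders

Sequential conjugate updates are equivalent to a single update on the pooled data, so total successes = posterior α − prior α and total failures = posterior β − prior β.
Total across both batches: 47−13=34 responders, 36−18=18 non-responders.
Subtract the first batch: 34−17=17 responders and 18−9=9 non-responders.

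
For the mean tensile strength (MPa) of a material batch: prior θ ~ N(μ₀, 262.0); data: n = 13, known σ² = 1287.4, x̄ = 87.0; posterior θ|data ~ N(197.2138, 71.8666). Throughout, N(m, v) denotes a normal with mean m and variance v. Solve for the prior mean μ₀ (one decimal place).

The posterior mean is a precision-weighted average: μ_n = (τ₀μ₀ + τ_data·x̄)/(τ₀+τ_data), with τ₀=1/σ₀² and τ_data=n/σ².
Here τ₀ = 1/262.0 = 0.003817 and τ_data = 13/1287.4 = 0.010098, so τ_n = 0.013915.
Rearranging for μ₀: μ₀ = (μ_n·τ_n − τ_data·x̄)/τ₀ = (197.2138·0.013915 − 0.010098·87.0) / 0.003817 = 1.865704/0.003817 ≈ 488.8.

μ₀ = 488.8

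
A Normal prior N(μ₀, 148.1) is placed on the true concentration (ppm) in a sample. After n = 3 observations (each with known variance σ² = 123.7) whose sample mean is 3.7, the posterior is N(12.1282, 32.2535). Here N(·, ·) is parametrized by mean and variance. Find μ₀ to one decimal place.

μ₀ = 42.4

With known observation variance, the Normal–Normal posterior has precision τ_n = τ₀ + n/σ² and mean μ_n = (τ₀μ₀ + (n/σ²)x̄)/τ_n.
Here τ₀ = 1/148.1 = 0.006752 and τ_data = 3/123.7 = 0.024252, so τ_n = 0.031004.
Rearranging for μ₀: μ₀ = (μ_n·τ_n − τ_data·x̄)/τ₀ = (12.1282·0.031004 − 0.024252·3.7) / 0.006752 = 0.286290/0.006752 ≈ 42.4.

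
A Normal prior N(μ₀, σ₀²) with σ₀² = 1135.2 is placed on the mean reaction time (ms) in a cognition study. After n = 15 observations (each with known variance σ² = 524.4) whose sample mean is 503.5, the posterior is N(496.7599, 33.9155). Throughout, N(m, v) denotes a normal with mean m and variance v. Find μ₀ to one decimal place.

The posterior mean is a precision-weighted average: μ_n = (τ₀μ₀ + τ_data·x̄)/(τ₀+τ_data), with τ₀=1/σ₀² and τ_data=n/σ².
Here τ₀ = 1/1135.2 = 0.000881 and τ_data = 15/524.4 = 0.028604, so τ_n = 0.029485.
Rearranging for μ₀: μ₀ = (μ_n·τ_n − τ_data·x̄)/τ₀ = (496.7599·0.029485 − 0.028604·503.5) / 0.000881 = 0.244852/0.000881 ≈ 277.9.

μ₀ = 277.9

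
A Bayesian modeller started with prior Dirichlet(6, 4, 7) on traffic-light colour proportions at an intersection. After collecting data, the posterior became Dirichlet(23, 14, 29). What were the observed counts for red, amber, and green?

For a Dirichlet(α) prior with multinomial counts c, the posterior is Dirichlet(α + c) componentwise.
Counts are posterior − prior componentwise: 23−6=17, 14−4=10, 29−7=22.

counts (17, 10, 22)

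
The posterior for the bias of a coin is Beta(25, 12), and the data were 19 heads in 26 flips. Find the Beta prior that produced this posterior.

Beta is conjugate to the binomial likelihood: posterior = Beta(α+s, β+f).
Subtract the data counts: 25−19=6, 12−7=5.

Beta(6, 5)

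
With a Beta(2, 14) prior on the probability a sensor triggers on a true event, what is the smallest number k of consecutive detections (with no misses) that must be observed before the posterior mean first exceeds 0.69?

After k detections and 0 misses the posterior is Beta(2+k, 14), with mean (2+k)/(2+14+k).
Set (2+k)/(16+k) > 0.69 and solve: k > (0.69·16 − 2)/(1 − 0.69) = 29.161.
The smallest integer exceeding 29.161 is 30.

k = 30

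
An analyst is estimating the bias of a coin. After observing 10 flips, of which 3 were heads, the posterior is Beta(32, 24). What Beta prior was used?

Under Beta–binomial conjugacy the posterior parameters are (a+s, b+f).
Subtract the data counts: 32−3=29, 24−7=17.

Beta(29, 17)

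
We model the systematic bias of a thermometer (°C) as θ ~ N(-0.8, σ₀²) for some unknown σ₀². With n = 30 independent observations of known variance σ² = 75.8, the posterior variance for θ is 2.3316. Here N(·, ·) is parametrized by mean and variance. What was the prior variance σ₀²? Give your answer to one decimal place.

For the Normal–Normal model with known σ², precisions add: τ_n = τ₀ + n/σ².
So 1/σ₀² = 1/2.3316 − 30/75.8 = 0.428890 − 0.395778 = 0.033112.
Hence σ₀² = 1/0.033112 ≈ 30.2.

σ₀² = 30.2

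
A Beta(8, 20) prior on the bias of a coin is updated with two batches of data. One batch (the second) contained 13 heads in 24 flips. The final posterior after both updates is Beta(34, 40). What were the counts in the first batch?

Because Beta–binomial updating is additive in the counts, the combined data contributed (α_post−α_prior, β_post−β_prior) successes and failures.
Total across both batches: 34−8=26 heads, 40−20=20 tails.
Subtract the second batch: 26−13=13 heads and 20−11=9 tails.

13 heads and 9 tails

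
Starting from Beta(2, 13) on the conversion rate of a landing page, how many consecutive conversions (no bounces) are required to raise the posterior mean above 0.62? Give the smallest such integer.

k = 20

After k conversions and 0 bounces the posterior is Beta(2+k, 13), with mean (2+k)/(2+13+k).
Set (2+k)/(15+k) > 0.62 and solve: k > (0.62·15 − 2)/(1 − 0.62) = 19.211.
The smallest integer exceeding 19.211 is 20, and checking k=20: (22)/(35) = 0.6286 > 0.62.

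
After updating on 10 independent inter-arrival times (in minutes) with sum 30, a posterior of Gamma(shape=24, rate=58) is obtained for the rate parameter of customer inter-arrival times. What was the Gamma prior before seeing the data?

For an exponential likelihood with a Gamma(α, β) prior on the rate, n observations with total T give posterior Gamma(α+n, β+T).
So α = 24 − 10 = 14 and β = 58 − 30 = 28.

Gamma(shape=14, rate=28)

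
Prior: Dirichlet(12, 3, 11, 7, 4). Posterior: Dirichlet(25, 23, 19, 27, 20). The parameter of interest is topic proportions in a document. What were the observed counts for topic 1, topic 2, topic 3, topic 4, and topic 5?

counts (13, 20, 8, 20, 16)

For a Dirichlet(α) prior with multinomial counts c, the posterior is Dirichlet(α + c) componentwise.
Counts are posterior − prior componentwise: 25−12=13, 23−3=20, 19−11=8, 27−7=20, 20−4=16.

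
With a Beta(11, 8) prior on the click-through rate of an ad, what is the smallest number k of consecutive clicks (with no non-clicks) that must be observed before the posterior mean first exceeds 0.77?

After k clicks and 0 non-clicks the posterior is Beta(11+k, 8), with mean (11+k)/(11+8+k).
Set (11+k)/(19+k) > 0.77 and solve: k > (0.77·19 − 11)/(1 − 0.77) = 15.783.
The smallest integer exceeding 15.783 is 16.

k = 16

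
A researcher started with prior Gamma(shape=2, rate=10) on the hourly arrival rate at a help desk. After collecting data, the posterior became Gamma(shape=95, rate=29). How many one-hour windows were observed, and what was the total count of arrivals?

n = 19 one-hour windows with total 93 arrivals

A Gamma(α, β) prior (rate parametrization) on a Poisson rate with n observations summing to S gives posterior Gamma(α+S, β+n).
Matching: Σxᵢ = 95 − 2 = 93 and n = 29 − 10 = 19.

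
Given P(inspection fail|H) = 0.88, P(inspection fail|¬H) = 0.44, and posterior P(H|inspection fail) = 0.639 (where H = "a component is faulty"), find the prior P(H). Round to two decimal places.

P(H) = 0.47

Bayes' rule in odds form gives O(H|E) = O(H)·[P(E|H)/P(E|¬H)], hence O(H) = O(H|E)/LR.
Posterior odds = 0.639/(1−0.639) = 1.7701. LR = 0.88/0.44 = 2.0000.
Prior odds = 1.7701/2.0000 = 0.8851, so P(H) = 0.8851/(1+0.8851) ≈ 0.47.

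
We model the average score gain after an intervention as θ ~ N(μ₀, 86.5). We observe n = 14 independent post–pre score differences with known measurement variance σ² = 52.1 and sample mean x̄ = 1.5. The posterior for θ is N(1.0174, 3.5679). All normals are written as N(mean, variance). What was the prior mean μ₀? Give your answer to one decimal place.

The posterior mean is a precision-weighted average: μ_n = (τ₀μ₀ + τ_data·x̄)/(τ₀+τ_data), with τ₀=1/σ₀² and τ_data=n/σ².
Here τ₀ = 1/86.5 = 0.011561 and τ_data = 14/52.1 = 0.268714, so τ_n = 0.280275.
Rearranging for μ₀: μ₀ = (μ_n·τ_n − τ_data·x̄)/τ₀ = (1.0174·0.280275 − 0.268714·1.5) / 0.011561 = -0.117919/0.011561 ≈ -10.2.

μ₀ = -10.2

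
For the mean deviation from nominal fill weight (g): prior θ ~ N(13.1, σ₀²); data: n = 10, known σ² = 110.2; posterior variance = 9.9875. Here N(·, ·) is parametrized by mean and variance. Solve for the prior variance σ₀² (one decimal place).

σ₀² = 106.6

Posterior precision equals prior precision plus data precision: 1/σ_n² = 1/σ₀² + n/σ².
So 1/σ₀² = 1/9.9875 − 10/110.2 = 0.100125 − 0.090744 = 0.009381.
Hence σ₀² = 1/0.009381 ≈ 106.6.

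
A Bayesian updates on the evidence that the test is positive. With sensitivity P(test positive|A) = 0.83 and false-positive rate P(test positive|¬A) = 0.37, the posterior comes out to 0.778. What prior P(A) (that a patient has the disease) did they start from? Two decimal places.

Bayes' rule in odds form gives O(A|E) = O(A)·[P(E|A)/P(E|¬A)], hence O(A) = O(A|E)/LR.
Posterior odds = 0.778/(1−0.778) = 3.5045. LR = 0.83/0.37 = 2.2432.
Prior odds = 3.5045/2.2432 = 1.5623, so P(A) = 1.5623/(1+1.5623) ≈ 0.61.

P(A) = 0.61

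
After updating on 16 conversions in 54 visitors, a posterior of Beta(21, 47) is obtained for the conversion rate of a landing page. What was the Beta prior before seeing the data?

Beta(5, 9)

Beta is conjugate to the binomial likelihood: posterior = Beta(a+s, b+f).
So a = 21 − 16 = 5 and b = 47 − 38 = 9.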